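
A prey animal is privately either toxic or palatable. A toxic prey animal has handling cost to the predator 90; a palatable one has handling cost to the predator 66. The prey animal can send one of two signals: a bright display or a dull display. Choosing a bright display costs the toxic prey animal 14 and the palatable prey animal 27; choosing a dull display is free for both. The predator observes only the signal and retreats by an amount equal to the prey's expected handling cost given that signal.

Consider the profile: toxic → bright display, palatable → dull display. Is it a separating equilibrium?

If types separate, bright display earns payment 90 and dull display earns 66.
Toxic: bright display gives 90 − 14 = 76; dull display gives 66 − 0 = 66. No deviation. ✓
Palatable: dull display gives 66 − 0 = 66; bright display gives 90 − 27 = 63. No deviation. ✓
Neither type gains from mimicking the other.

Yes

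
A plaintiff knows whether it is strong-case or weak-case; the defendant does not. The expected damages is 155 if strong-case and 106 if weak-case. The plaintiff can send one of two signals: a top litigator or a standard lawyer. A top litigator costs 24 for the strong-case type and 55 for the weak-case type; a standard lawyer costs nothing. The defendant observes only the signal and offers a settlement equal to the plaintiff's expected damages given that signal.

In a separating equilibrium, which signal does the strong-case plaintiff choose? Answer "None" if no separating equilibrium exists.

top litigator

Try strong-case → top litigator, weak-case → standard lawyer:
  If types separate, top litigator earns payment 155 and standard lawyer earns 106.
  Strong-case: top litigator gives 155 − 24 = 131; standard lawyer gives 106 − 0 = 106. No deviation. ✓
  Weak-case: standard lawyer gives 106 − 0 = 106; top litigator gives 155 − 55 = 100. No deviation. ✓
Both hold — the strong-case type sends top litigator.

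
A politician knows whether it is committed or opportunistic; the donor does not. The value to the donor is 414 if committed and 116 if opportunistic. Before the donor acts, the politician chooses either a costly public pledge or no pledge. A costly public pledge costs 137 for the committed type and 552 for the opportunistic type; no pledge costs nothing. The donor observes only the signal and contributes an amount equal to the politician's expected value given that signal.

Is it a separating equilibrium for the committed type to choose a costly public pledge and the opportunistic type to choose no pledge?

Yes

Under separation the donor infers type exactly: pledge → committed (pays 414), no pledge → opportunistic (pays 116).
Committed: pledge gives 414 − 137 = 277; no pledge gives 116 − 0 = 116. No deviation. ✓
Opportunistic: no pledge gives 116 − 0 = 116; pledge gives 414 − 552 = -138. No deviation. ✓
Neither type gains from mimicking the other.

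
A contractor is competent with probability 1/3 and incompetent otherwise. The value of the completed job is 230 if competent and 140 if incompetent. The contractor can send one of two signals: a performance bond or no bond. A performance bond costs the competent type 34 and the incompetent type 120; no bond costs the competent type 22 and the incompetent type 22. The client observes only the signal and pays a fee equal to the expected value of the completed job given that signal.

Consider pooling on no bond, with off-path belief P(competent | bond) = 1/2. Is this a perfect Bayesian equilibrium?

No

At the pooled signal (no bond) the client holds the prior 1/3 and pays 1/3·230 + 2/3·140 = 170. Off-path (bond) belief 1/2 gives 1/2·230 + 1/2·140 = 185.
Competent: no bond gives 170 − 22 = 148; bond gives 185 − 34 = 151. Deviates. ✗
Incompetent: no bond gives 170 − 22 = 148; bond gives 185 − 120 = 65. Stays. ✓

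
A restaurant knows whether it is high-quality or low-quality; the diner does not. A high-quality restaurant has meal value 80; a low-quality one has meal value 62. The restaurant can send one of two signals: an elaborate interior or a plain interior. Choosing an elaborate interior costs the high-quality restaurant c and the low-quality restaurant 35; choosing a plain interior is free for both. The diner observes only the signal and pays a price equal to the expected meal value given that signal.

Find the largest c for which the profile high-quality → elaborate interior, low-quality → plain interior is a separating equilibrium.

18

Under separation: elaborate interior → high-quality (pays 80); plain interior → low-quality (pays 62).
Low-quality: 62 − 0 = 62 ≥ 80 − 35 = 45. Holds regardless of c. ✓
High-quality: 80 − c ≥ 62 − 0, so c ≤ 80 − 62 = 18.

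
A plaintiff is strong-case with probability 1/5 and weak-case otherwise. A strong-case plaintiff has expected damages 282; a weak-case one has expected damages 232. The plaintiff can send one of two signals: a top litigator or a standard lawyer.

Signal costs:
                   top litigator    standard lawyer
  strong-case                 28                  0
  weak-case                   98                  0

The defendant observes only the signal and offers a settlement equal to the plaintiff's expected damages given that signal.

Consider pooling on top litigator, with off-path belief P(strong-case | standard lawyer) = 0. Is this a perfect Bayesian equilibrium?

No

On the equilibrium path (top litigator) the defendant holds the prior 1/5 and pays 1/5·282 + 4/5·232 = 242. Off-path (standard lawyer) belief 0 gives 0·282 + 1·232 = 232.
Strong-case: top litigator gives 242 − 28 = 214; standard lawyer gives 232 − 0 = 232. Deviates. ✗
Weak-case: top litigator gives 242 − 98 = 144; standard lawyer gives 232 − 0 = 232. Deviates. ✗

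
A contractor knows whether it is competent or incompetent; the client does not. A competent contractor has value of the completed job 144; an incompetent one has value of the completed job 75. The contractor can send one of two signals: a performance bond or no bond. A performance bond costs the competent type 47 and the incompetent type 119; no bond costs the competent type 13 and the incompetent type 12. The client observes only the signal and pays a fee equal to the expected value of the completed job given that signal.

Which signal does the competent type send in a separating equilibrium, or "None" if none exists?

Try competent → bond, incompetent → no bond:
  If types separate, bond earns payment 144 and no bond earns 75.
  Competent: bond gives 144 − 47 = 97; no bond gives 75 − 13 = 62. No deviation. ✓
  Incompetent: no bond gives 75 − 12 = 63; bond gives 144 − 119 = 25. No deviation. ✓
Both hold — the competent type sends bond.

bond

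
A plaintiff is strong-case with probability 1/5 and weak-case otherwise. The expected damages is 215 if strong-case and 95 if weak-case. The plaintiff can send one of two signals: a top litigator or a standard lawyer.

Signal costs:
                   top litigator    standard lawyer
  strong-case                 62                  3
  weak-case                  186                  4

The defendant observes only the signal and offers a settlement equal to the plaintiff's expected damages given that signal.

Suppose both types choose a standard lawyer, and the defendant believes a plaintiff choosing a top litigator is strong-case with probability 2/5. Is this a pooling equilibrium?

Yes

On the equilibrium path (standard lawyer) the defendant holds the prior 1/5 and pays 1/5·215 + 4/5·95 = 119. Off-path (top litigator) belief 2/5 gives 2/5·215 + 3/5·95 = 143.
Strong-case: standard lawyer gives 119 − 3 = 116; top litigator gives 143 − 62 = 81. Stays. ✓
Weak-case: standard lawyer gives 119 − 4 = 115; top litigator gives 143 − 186 = -43. Stays. ✓
Beliefs are Bayes-consistent on-path and both types best-respond.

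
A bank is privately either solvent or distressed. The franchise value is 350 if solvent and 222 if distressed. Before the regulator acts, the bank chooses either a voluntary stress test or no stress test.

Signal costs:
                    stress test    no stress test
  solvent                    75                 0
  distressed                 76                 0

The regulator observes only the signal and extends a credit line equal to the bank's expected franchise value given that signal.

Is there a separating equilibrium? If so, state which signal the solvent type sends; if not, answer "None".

None

Try solvent → stress test, distressed → no stress test:
  If types separate, stress test earns payment 350 and no stress test earns 222.
  Solvent: stress test gives 350 − 75 = 275; no stress test gives 222 − 0 = 222. No deviation. ✓
  Distressed: no stress test gives 222 − 0 = 222; stress test gives 350 − 76 = 274. Would deviate. ✗
Try solvent → no stress test, distressed → stress test:
  If types separate, no stress test earns payment 350 and stress test earns 222.
  Solvent: no stress test gives 350 − 0 = 350; stress test gives 222 − 75 = 147. No deviation. ✓
  Distressed: stress test gives 222 − 76 = 146; no stress test gives 350 − 0 = 350. Would deviate. ✗
Neither assignment is incentive-compatible.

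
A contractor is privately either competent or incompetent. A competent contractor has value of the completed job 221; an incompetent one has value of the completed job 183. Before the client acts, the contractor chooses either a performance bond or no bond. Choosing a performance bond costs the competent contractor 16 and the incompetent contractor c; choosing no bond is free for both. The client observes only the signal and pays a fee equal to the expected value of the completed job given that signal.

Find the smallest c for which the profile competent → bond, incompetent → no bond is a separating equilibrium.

Under separation: bond → competent (pays 221); no bond → incompetent (pays 183).
Competent: 221 − 16 = 205 ≥ 183 − 0 = 183. Holds regardless of c. ✓
Incompetent: 183 − 0 ≥ 221 − c, so c ≥ 221 − 183 = 38.

38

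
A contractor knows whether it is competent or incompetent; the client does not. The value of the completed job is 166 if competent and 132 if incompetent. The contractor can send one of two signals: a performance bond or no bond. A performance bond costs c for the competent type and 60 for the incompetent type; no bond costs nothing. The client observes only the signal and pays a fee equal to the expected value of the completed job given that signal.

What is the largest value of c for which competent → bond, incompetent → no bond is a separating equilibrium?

Under separation: bond → competent (pays 166); no bond → incompetent (pays 132).
Incompetent: 132 − 0 = 132 ≥ 166 − 60 = 106. Holds regardless of c. ✓
Competent: 166 − c ≥ 132 − 0, so c ≤ 166 − 132 = 34.

34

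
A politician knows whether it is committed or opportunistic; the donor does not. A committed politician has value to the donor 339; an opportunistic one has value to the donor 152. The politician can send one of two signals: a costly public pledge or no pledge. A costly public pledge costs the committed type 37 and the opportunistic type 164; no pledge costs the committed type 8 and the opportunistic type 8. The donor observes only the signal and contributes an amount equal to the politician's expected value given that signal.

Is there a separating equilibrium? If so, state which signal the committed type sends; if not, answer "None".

Try committed → pledge, opportunistic → no pledge:
  Under separation the donor infers type exactly: pledge → committed (pays 339), no pledge → opportunistic (pays 152).
  Committed: pledge gives 339 − 37 = 302; no pledge gives 152 − 8 = 144. No deviation. ✓
  Opportunistic: no pledge gives 152 − 8 = 144; pledge gives 339 − 164 = 175. Would deviate. ✗
Try committed → no pledge, opportunistic → pledge:
  Under separation the donor infers type exactly: no pledge → committed (pays 339), pledge → opportunistic (pays 152).
  Committed: no pledge gives 339 − 8 = 331; pledge gives 152 − 37 = 115. No deviation. ✓
  Opportunistic: pledge gives 152 − 164 = -12; no pledge gives 339 − 8 = 331. Would deviate. ✗
Neither assignment is incentive-compatible.

None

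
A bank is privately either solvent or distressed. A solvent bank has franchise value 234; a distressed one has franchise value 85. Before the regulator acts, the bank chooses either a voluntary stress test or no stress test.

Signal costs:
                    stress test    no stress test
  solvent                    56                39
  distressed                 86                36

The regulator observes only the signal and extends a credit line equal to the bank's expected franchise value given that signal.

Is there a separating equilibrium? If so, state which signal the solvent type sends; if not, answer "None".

Try solvent → stress test, distressed → no stress test:
  If types separate, stress test earns payment 234 and no stress test earns 85.
  Solvent: stress test gives 234 − 56 = 178; no stress test gives 85 − 39 = 46. No deviation. ✓
  Distressed: no stress test gives 85 − 36 = 49; stress test gives 234 − 86 = 148. Would deviate. ✗
Try solvent → no stress test, distressed → stress test:
  If types separate, no stress test earns payment 234 and stress test earns 85.
  Solvent: no stress test gives 234 − 39 = 195; stress test gives 85 − 56 = 29. No deviation. ✓
  Distressed: stress test gives 85 − 86 = -1; no stress test gives 234 − 36 = 198. Would deviate. ✗
Neither assignment is incentive-compatible.

None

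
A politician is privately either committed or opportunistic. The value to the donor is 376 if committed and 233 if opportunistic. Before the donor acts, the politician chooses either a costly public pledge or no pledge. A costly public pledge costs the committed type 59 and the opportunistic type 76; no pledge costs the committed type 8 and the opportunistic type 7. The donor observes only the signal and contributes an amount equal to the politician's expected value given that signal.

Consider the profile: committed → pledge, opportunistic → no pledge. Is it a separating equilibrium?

No

If types separate, pledge earns payment 376 and no pledge earns 233.
Committed: pledge gives 376 − 59 = 317; no pledge gives 233 − 8 = 225. No deviation. ✓
Opportunistic: no pledge gives 233 − 7 = 226; pledge gives 376 − 76 = 300. Would deviate. ✗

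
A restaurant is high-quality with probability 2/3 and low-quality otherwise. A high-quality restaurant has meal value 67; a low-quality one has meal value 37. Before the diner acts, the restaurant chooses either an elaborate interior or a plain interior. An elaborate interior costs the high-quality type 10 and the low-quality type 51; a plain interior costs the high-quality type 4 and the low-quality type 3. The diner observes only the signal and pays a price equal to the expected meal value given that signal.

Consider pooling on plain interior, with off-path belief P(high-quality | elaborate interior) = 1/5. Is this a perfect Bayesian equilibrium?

Yes

At the pooled signal (plain interior) the diner holds the prior 2/3 and pays 2/3·67 + 1/3·37 = 57. Off-path (elaborate interior) belief 1/5 gives 1/5·67 + 4/5·37 = 43.
High-quality: plain interior gives 57 − 4 = 53; elaborate interior gives 43 − 10 = 33. Stays. ✓
Low-quality: plain interior gives 57 − 3 = 54; elaborate interior gives 43 − 51 = -8. Stays. ✓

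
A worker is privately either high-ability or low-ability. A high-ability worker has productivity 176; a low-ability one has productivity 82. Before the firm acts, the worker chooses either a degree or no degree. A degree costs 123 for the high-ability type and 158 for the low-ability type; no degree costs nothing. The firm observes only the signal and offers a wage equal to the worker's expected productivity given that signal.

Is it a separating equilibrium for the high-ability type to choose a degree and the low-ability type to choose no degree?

If types separate, degree earns payment 176 and no degree earns 82.
High-ability: degree gives 176 − 123 = 53; no degree gives 82 − 0 = 82. Would deviate. ✗
Low-ability: no degree gives 82 − 0 = 82; degree gives 176 − 158 = 18. No deviation. ✓

No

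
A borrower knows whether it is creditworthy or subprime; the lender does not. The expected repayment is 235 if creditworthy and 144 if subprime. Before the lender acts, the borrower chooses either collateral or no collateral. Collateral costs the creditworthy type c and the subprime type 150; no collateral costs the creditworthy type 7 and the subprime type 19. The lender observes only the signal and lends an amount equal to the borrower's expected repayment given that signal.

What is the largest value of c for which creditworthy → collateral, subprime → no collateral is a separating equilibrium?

Under separation: collateral → creditworthy (pays 235); no collateral → subprime (pays 144).
Subprime: 144 − 19 = 125 ≥ 235 − 150 = 85. Holds regardless of c. ✓
Creditworthy: 235 − c ≥ 144 − 7, so c ≤ 235 − 137 = 98.

98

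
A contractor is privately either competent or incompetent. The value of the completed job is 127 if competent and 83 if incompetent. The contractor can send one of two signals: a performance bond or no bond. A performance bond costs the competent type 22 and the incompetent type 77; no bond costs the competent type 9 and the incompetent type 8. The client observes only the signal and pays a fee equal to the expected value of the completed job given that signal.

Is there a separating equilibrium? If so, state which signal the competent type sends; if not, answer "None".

bond

Try competent → bond, incompetent → no bond:
  Under separation the client infers type exactly: bond → competent (pays 127), no bond → incompetent (pays 83).
  Competent: bond gives 127 − 22 = 105; no bond gives 83 − 9 = 74. No deviation. ✓
  Incompetent: no bond gives 83 − 8 = 75; bond gives 127 − 77 = 50. No deviation. ✓
Both hold — the competent type sends bond.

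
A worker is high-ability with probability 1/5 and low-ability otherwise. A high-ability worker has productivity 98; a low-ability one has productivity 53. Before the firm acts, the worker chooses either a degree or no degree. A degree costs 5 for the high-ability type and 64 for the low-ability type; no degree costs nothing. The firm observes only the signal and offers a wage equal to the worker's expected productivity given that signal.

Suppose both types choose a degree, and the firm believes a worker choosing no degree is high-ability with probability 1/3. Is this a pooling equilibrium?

On the equilibrium path (degree) the firm holds the prior 1/5 and pays 1/5·98 + 4/5·53 = 62. Off-path (no degree) belief 1/3 gives 1/3·98 + 2/3·53 = 68.
High-ability: degree gives 62 − 5 = 57; no degree gives 68 − 0 = 68. Deviates. ✗
Low-ability: degree gives 62 − 64 = -2; no degree gives 68 − 0 = 68. Deviates. ✗

No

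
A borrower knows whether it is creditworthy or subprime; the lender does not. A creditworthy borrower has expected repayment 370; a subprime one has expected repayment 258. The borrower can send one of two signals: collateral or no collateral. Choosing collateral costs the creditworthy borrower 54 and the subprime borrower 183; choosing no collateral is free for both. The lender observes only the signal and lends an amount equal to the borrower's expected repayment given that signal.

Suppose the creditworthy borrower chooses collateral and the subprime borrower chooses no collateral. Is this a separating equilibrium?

Yes

If types separate, collateral earns payment 370 and no collateral earns 258.
Creditworthy: collateral gives 370 − 54 = 316; no collateral gives 258 − 0 = 258. No deviation. ✓
Subprime: no collateral gives 258 − 0 = 258; collateral gives 370 − 183 = 187. No deviation. ✓
Neither type gains from mimicking the other.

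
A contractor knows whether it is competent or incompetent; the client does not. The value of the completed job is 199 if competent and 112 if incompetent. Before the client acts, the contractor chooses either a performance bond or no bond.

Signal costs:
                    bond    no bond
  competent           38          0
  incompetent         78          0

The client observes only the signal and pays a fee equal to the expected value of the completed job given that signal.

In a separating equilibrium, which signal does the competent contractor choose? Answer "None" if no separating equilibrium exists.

None

Try competent → bond, incompetent → no bond:
  Under separation the client infers type exactly: bond → competent (pays 199), no bond → incompetent (pays 112).
  Competent: bond gives 199 − 38 = 161; no bond gives 112 − 0 = 112. No deviation. ✓
  Incompetent: no bond gives 112 − 0 = 112; bond gives 199 − 78 = 121. Would deviate. ✗
Try competent → no bond, incompetent → bond:
  Under separation the client infers type exactly: no bond → competent (pays 199), bond → incompetent (pays 112).
  Competent: no bond gives 199 − 0 = 199; bond gives 112 − 38 = 74. No deviation. ✓
  Incompetent: bond gives 112 − 78 = 34; no bond gives 199 − 0 = 199. Would deviate. ✗
Neither assignment is incentive-compatible.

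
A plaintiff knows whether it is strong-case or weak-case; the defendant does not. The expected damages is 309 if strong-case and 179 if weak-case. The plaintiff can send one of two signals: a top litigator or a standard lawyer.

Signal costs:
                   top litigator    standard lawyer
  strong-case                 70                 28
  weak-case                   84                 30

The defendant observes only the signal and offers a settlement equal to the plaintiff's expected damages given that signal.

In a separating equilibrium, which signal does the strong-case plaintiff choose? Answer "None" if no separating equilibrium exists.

Try strong-case → top litigator, weak-case → standard lawyer:
  If types separate, top litigator earns payment 309 and standard lawyer earns 179.
  Strong-case: top litigator gives 309 − 70 = 239; standard lawyer gives 179 − 28 = 151. No deviation. ✓
  Weak-case: standard lawyer gives 179 − 30 = 149; top litigator gives 309 − 84 = 225. Would deviate. ✗
Try strong-case → standard lawyer, weak-case → top litigator:
  If types separate, standard lawyer earns payment 309 and top litigator earns 179.
  Strong-case: standard lawyer gives 309 − 28 = 281; top litigator gives 179 − 70 = 109. No deviation. ✓
  Weak-case: top litigator gives 179 − 84 = 95; standard lawyer gives 309 − 30 = 279. Would deviate. ✗
Neither assignment is incentive-compatible.

None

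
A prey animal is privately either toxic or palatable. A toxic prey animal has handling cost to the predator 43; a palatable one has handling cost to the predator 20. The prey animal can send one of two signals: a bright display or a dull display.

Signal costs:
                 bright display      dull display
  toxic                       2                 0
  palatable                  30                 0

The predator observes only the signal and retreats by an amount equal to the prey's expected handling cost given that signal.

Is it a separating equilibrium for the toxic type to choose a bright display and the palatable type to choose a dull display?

If types separate, bright display earns payment 43 and dull display earns 20.
Toxic: bright display gives 43 − 2 = 41; dull display gives 20 − 0 = 20. No deviation. ✓
Palatable: dull display gives 20 − 0 = 20; bright display gives 43 − 30 = 13. No deviation. ✓
Both incentive constraints hold.

Yes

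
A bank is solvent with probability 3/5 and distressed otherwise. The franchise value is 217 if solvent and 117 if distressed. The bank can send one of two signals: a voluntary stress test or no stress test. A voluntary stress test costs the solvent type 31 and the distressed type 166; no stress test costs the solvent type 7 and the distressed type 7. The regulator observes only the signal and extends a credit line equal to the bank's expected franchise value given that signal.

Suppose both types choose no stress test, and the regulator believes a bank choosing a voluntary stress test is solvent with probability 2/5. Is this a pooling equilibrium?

Yes

At the pooled signal (no stress test) the regulator holds the prior 3/5 and pays 3/5·217 + 2/5·117 = 177. Off-path (stress test) belief 2/5 gives 2/5·217 + 3/5·117 = 157.
Solvent: no stress test gives 177 − 7 = 170; stress test gives 157 − 31 = 126. Stays. ✓
Distressed: no stress test gives 177 − 7 = 170; stress test gives 157 − 166 = -9. Stays. ✓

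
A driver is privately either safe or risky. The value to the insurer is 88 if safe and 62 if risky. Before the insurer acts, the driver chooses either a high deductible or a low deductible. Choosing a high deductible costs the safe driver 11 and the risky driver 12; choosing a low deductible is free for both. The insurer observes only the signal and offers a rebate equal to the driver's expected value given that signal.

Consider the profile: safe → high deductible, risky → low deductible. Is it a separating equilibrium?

No

If types separate, high deductible earns payment 88 and low deductible earns 62.
Safe: high deductible gives 88 − 11 = 77; low deductible gives 62 − 0 = 62. No deviation. ✓
Risky: low deductible gives 62 − 0 = 62; high deductible gives 88 − 12 = 76. Would deviate. ✗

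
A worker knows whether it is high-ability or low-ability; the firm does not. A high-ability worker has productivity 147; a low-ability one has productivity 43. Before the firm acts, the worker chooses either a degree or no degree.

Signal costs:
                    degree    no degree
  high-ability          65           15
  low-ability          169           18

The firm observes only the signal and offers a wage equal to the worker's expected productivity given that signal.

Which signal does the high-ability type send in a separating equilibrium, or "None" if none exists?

Try high-ability → degree, low-ability → no degree:
  If types separate, degree earns payment 147 and no degree earns 43.
  High-ability: degree gives 147 − 65 = 82; no degree gives 43 − 15 = 28. No deviation. ✓
  Low-ability: no degree gives 43 − 18 = 25; degree gives 147 − 169 = -22. No deviation. ✓
Both hold — the high-ability type sends degree.

degree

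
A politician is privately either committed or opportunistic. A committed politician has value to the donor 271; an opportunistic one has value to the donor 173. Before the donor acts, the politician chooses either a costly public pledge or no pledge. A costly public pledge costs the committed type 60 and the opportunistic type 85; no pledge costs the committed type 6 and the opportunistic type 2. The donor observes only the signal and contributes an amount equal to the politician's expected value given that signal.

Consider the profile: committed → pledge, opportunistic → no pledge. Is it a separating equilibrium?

No

If types separate, pledge earns payment 271 and no pledge earns 173.
Committed: pledge gives 271 − 60 = 211; no pledge gives 173 − 6 = 167. No deviation. ✓
Opportunistic: no pledge gives 173 − 2 = 171; pledge gives 271 − 85 = 186. Would deviate. ✗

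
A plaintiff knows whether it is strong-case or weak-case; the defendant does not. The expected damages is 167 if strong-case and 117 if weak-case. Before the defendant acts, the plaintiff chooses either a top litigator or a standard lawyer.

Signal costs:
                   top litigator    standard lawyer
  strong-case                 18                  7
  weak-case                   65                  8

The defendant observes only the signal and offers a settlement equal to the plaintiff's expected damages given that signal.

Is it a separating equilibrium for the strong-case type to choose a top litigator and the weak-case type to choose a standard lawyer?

If types separate, top litigator earns payment 167 and standard lawyer earns 117.
Strong-case: top litigator gives 167 − 18 = 149; standard lawyer gives 117 − 7 = 110. No deviation. ✓
Weak-case: standard lawyer gives 117 − 8 = 109; top litigator gives 167 − 65 = 102. No deviation. ✓
Neither type gains from mimicking the other.

Yes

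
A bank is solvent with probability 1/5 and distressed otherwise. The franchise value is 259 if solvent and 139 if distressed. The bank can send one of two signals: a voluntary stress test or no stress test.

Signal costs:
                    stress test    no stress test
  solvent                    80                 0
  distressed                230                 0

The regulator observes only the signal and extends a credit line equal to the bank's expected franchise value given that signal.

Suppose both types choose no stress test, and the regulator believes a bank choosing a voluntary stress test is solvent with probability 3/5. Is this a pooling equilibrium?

Yes

At the pooled signal (no stress test) the regulator holds the prior 1/5 and pays 1/5·259 + 4/5·139 = 163. Off-path (stress test) belief 3/5 gives 3/5·259 + 2/5·139 = 211.
Solvent: no stress test gives 163 − 0 = 163; stress test gives 211 − 80 = 131. Stays. ✓
Distressed: no stress test gives 163 − 0 = 163; stress test gives 211 − 230 = -19. Stays. ✓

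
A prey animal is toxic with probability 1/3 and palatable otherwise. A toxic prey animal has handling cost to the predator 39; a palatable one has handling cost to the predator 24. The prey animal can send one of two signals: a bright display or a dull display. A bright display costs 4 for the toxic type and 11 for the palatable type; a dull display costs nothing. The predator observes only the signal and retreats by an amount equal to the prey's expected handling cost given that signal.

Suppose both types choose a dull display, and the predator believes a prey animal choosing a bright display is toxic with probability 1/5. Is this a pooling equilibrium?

Yes

At the pooled signal (dull display) the predator holds the prior 1/3 and pays 1/3·39 + 2/3·24 = 29. Off-path (bright display) belief 1/5 gives 1/5·39 + 4/5·24 = 27.
Toxic: dull display gives 29 − 0 = 29; bright display gives 27 − 4 = 23. Stays. ✓
Palatable: dull display gives 29 − 0 = 29; bright display gives 27 − 11 = 16. Stays. ✓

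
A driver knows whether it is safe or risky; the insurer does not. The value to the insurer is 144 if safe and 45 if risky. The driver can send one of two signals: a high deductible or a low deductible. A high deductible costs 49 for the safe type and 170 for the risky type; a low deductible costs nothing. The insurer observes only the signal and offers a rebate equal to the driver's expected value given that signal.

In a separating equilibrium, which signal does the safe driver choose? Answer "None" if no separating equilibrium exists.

Try safe → high deductible, risky → low deductible:
  If types separate, high deductible earns payment 144 and low deductible earns 45.
  Safe: high deductible gives 144 − 49 = 95; low deductible gives 45 − 0 = 45. No deviation. ✓
  Risky: low deductible gives 45 − 0 = 45; high deductible gives 144 − 170 = -26. No deviation. ✓
Both hold — the safe type sends high deductible.

high deductible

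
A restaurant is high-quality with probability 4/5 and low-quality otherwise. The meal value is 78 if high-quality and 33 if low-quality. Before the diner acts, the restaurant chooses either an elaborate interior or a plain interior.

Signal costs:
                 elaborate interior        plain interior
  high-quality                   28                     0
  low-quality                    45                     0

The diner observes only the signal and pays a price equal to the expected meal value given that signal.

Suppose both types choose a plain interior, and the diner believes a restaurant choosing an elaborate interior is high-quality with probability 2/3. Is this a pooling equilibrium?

On the equilibrium path (plain interior) the diner holds the prior 4/5 and pays 4/5·78 + 1/5·33 = 69. Off-path (elaborate interior) belief 2/3 gives 2/3·78 + 1/3·33 = 63.
High-quality: plain interior gives 69 − 0 = 69; elaborate interior gives 63 − 28 = 35. Stays. ✓
Low-quality: plain interior gives 69 − 0 = 69; elaborate interior gives 63 − 45 = 18. Stays. ✓
Beliefs are Bayes-consistent on-path and both types best-respond.

Yes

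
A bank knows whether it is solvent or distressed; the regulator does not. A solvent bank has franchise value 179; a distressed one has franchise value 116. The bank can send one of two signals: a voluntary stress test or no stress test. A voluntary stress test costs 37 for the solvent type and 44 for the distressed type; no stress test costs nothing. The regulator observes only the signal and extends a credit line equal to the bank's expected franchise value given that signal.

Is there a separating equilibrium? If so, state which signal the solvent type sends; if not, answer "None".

Try solvent → stress test, distressed → no stress test:
  If types separate, stress test earns payment 179 and no stress test earns 116.
  Solvent: stress test gives 179 − 37 = 142; no stress test gives 116 − 0 = 116. No deviation. ✓
  Distressed: no stress test gives 116 − 0 = 116; stress test gives 179 − 44 = 135. Would deviate. ✗
Try solvent → no stress test, distressed → stress test:
  If types separate, no stress test earns payment 179 and stress test earns 116.
  Solvent: no stress test gives 179 − 0 = 179; stress test gives 116 − 37 = 79. No deviation. ✓
  Distressed: stress test gives 116 − 44 = 72; no stress test gives 179 − 0 = 179. Would deviate. ✗
Neither assignment is incentive-compatible.

None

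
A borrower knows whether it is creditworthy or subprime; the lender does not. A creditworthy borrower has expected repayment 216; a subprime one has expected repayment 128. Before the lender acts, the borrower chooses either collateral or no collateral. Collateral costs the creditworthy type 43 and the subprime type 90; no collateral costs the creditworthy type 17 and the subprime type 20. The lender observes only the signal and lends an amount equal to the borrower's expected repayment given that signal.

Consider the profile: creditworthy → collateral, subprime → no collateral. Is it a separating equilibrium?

If types separate, collateral earns payment 216 and no collateral earns 128.
Creditworthy: collateral gives 216 − 43 = 173; no collateral gives 128 − 17 = 111. No deviation. ✓
Subprime: no collateral gives 128 − 20 = 108; collateral gives 216 − 90 = 126. Would deviate. ✗

No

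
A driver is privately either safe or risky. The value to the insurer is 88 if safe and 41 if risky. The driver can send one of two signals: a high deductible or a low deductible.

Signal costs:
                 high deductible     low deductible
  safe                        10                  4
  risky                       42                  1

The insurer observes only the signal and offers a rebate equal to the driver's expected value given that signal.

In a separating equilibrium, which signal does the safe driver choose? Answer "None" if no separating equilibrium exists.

None

Try safe → high deductible, risky → low deductible:
  If types separate, high deductible earns payment 88 and low deductible earns 41.
  Safe: high deductible gives 88 − 10 = 78; low deductible gives 41 − 4 = 37. No deviation. ✓
  Risky: low deductible gives 41 − 1 = 40; high deductible gives 88 − 42 = 46. Would deviate. ✗
Try safe → low deductible, risky → high deductible:
  If types separate, low deductible earns payment 88 and high deductible earns 41.
  Safe: low deductible gives 88 − 4 = 84; high deductible gives 41 − 10 = 31. No deviation. ✓
  Risky: high deductible gives 41 − 42 = -1; low deductible gives 88 − 1 = 87. Would deviate. ✗
Neither assignment is incentive-compatible.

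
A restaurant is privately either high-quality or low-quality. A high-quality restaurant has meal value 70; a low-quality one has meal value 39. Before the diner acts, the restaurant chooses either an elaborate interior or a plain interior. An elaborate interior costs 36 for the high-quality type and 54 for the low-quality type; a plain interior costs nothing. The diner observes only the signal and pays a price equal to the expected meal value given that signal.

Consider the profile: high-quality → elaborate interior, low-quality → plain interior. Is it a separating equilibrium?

If types separate, elaborate interior earns payment 70 and plain interior earns 39.
High-quality: elaborate interior gives 70 − 36 = 34; plain interior gives 39 − 0 = 39. Would deviate. ✗
Low-quality: plain interior gives 39 − 0 = 39; elaborate interior gives 70 − 54 = 16. No deviation. ✓

No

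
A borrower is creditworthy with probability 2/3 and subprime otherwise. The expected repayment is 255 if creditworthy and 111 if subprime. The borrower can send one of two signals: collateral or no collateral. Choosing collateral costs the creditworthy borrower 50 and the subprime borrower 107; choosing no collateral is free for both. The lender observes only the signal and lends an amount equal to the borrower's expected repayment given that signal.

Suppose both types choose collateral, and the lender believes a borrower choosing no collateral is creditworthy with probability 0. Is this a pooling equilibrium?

On the equilibrium path (collateral) the lender holds the prior 2/3 and pays 2/3·255 + 1/3·111 = 207. Off-path (no collateral) belief 0 gives 0·255 + 1·111 = 111.
Creditworthy: collateral gives 207 − 50 = 157; no collateral gives 111 − 0 = 111. Stays. ✓
Subprime: collateral gives 207 − 107 = 100; no collateral gives 111 − 0 = 111. Deviates. ✗

No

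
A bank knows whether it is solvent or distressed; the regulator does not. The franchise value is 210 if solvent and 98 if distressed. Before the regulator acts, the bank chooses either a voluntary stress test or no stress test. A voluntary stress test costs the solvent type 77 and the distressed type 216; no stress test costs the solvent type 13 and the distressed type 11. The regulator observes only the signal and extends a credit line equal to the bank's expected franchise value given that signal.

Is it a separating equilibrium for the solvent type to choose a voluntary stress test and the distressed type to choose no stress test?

Yes

Under separation the regulator infers type exactly: stress test → solvent (pays 210), no stress test → distressed (pays 98).
Solvent: stress test gives 210 − 77 = 133; no stress test gives 98 − 13 = 85. No deviation. ✓
Distressed: no stress test gives 98 − 11 = 87; stress test gives 210 − 216 = -6. No deviation. ✓
Neither type gains from mimicking the other.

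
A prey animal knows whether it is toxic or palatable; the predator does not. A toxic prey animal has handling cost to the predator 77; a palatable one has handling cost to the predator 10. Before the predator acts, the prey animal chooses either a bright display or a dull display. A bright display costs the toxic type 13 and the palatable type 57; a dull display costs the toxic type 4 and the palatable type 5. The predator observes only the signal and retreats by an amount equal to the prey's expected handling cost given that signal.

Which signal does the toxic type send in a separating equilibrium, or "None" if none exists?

None

Try toxic → bright display, palatable → dull display:
  If types separate, bright display earns payment 77 and dull display earns 10.
  Toxic: bright display gives 77 − 13 = 64; dull display gives 10 − 4 = 6. No deviation. ✓
  Palatable: dull display gives 10 − 5 = 5; bright display gives 77 − 57 = 20. Would deviate. ✗
Try toxic → dull display, palatable → bright display:
  If types separate, dull display earns payment 77 and bright display earns 10.
  Toxic: dull display gives 77 − 4 = 73; bright display gives 10 − 13 = -3. No deviation. ✓
  Palatable: bright display gives 10 − 57 = -47; dull display gives 77 − 5 = 72. Would deviate. ✗
Neither assignment is incentive-compatible.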